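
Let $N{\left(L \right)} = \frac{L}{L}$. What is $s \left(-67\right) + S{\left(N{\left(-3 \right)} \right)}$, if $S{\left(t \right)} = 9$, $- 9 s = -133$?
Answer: $- \frac{8830}{9} \approx -981.11$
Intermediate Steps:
$N{\left(L \right)} = 1$
$s = \frac{133}{9}$ ($s = \left(- \frac{1}{9}\right) \left(-133\right) = \frac{133}{9} \approx 14.778$)
$s \left(-67\right) + S{\left(N{\left(-3 \right)} \right)} = \frac{133}{9} \left(-67\right) + 9 = - \frac{8911}{9} + 9 = - \frac{8830}{9}$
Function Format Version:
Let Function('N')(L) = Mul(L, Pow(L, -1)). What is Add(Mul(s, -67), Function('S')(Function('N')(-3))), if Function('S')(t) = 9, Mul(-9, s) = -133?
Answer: Rational(-8830, 9) ≈ -981.11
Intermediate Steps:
Function('N')(L) = 1
s = Rational(133, 9) (s = Mul(Rational(-1, 9), -133) = Rational(133, 9) ≈ 14.778)
Add(Mul(s, -67), Function('S')(Function('N')(-3))) = Add(Mul(Rational(133, 9), -67), 9) = Add(Rational(-8911, 9), 9) = Rational(-8830, 9)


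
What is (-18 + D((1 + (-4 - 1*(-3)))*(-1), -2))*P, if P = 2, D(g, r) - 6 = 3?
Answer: -18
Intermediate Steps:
D(g, r) = 9 (D(g, r) = 6 + 3 = 9)
(-18 + D((1 + (-4 - 1*(-3)))*(-1), -2))*P = (-18 + 9)*2 = -9*2 = -18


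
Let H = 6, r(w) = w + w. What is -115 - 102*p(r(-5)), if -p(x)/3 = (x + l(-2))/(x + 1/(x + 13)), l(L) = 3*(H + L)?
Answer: -5171/29 ≈ -178.31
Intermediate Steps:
r(w) = 2*w
l(L) = 18 + 3*L (l(L) = 3*(6 + L) = 18 + 3*L)
p(x) = -3*(12 + x)/(x + 1/(13 + x)) (p(x) = -3*(x + (18 + 3*(-2)))/(x + 1/(x + 13)) = -3*(x + (18 - 6))/(x + 1/(13 + x)) = -3*(x + 12)/(x + 1/(13 + x)) = -3*(12 + x)/(x + 1/(13 + x)))
-115 - 102*p(r(-5)) = -115 - 306*(-156 - (2*(-5))**2 - 50*(-5))/(1 + (2*(-5))**2 + 13*(2*(-5))) = -115 - 306*(-156 - 1*(-10)**2 - 25*(-10))/(1 + (-10)**2 + 13*(-10)) = -115 - 306*(-156 - 1*100 + 250)/(1 + 100 - 130) = -115 - 306*(-156 - 100 + 250)/(-29) = -115 - 306*(-1)*(-6)/29 = -115 - 102*18/29 = -115 - 1836/29 = -5171/29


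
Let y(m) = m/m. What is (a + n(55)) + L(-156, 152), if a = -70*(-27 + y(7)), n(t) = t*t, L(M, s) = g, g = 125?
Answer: 4970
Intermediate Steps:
L(M, s) = 125
y(m) = 1
n(t) = t²
a = 1820 (a = -70*(-27 + 1) = -70*(-26) = 1820)
(a + n(55)) + L(-156, 152) = (1820 + 55²) + 125 = (1820 + 3025) + 125 = 4845 + 125 = 4970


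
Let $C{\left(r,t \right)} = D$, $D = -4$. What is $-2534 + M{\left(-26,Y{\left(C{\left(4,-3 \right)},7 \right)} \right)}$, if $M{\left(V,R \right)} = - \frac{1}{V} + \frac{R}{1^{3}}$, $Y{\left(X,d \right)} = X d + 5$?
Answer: $- \frac{66481}{26} \approx -2557.0$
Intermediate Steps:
$C{\left(r,t \right)} = -4$
$Y{\left(X,d \right)} = 5 + X d$
$M{\left(V,R \right)} = R - \frac{1}{V}$ ($M{\left(V,R \right)} = - \frac{1}{V} + \frac{R}{1} = - \frac{1}{V} + R 1 = - \frac{1}{V} + R = R - \frac{1}{V}$)
$-2534 + M{\left(-26,Y{\left(C{\left(4,-3 \right)},7 \right)} \right)} = -2534 + \left(\left(5 - 28\right) - \frac{1}{-26}\right) = -2534 + \left(\left(5 - 28\right) - - \frac{1}{26}\right) = -2534 + \left(-23 + \frac{1}{26}\right) = -2534 - \frac{597}{26} = - \frac{66481}{26}$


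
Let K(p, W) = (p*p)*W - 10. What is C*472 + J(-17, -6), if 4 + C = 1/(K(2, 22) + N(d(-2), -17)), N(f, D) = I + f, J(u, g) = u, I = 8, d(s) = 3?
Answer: -169073/89 ≈ -1899.7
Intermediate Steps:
K(p, W) = -10 + W*p² (K(p, W) = p²*W - 10 = W*p² - 10 = -10 + W*p²)
N(f, D) = 8 + f
C = -355/89 (C = -4 + 1/((-10 + 22*2²) + (8 + 3)) = -4 + 1/((-10 + 22*4) + 11) = -4 + 1/((-10 + 88) + 11) = -4 + 1/(78 + 11) = -4 + 1/89 = -355/89 ≈ -3.9888)
C*472 + J(-17, -6) = -355/89*472 - 17 = -167560/89 - 17 = -169073/89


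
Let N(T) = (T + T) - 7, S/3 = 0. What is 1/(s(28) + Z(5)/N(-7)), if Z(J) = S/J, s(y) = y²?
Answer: 1/784 ≈ 0.0012755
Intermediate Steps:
S = 0 (S = 3*0 = 0)
N(T) = -7 + 2*T (N(T) = 2*T - 7 = -7 + 2*T)
Z(J) = 0 (Z(J) = 0/J = 0)
1/(s(28) + Z(5)/N(-7)) = 1/(28² + 0/(-7 + 2*(-7))) = 1/(784 + 0/(-7 - 14)) = 1/(784 + 0/(-21)) = 1/(784 + 0*(-1/21)) = 1/(784 + 0) = 1/784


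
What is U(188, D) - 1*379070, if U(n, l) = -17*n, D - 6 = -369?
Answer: -382266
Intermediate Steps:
D = -363 (D = 6 - 369 = -363)
U(188, D) - 1*379070 = -17*188 - 1*379070 = -3196 - 379070 = -382266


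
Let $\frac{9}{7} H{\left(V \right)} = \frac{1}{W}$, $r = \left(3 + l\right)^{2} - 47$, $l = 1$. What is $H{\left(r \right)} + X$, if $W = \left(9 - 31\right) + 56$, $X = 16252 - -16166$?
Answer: $\frac{9919915}{306} \approx 32418.0$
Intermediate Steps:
$X = 32418$ ($X = 16252 + 16166 = 32418$)
$W = 34$ ($W = -22 + 56 = 34$)
$r = -31$ ($r = \left(3 + 1\right)^{2} - 47 = 4^{2} - 47 = 16 - 47 = -31$)
$H{\left(V \right)} = \frac{7}{306}$ ($H{\left(V \right)} = \frac{7}{9 \cdot 34} = \frac{7}{9} \cdot \frac{1}{34} = \frac{7}{306}$)
$H{\left(r \right)} + X = \frac{7}{306} + 32418 = \frac{9919915}{306}$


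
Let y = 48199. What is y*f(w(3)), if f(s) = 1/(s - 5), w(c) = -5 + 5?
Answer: -48199/5 ≈ -9639.8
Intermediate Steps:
w(c) = 0
f(s) = 1/(-5 + s)
y*f(w(3)) = 48199/(-5 + 0) = 48199/(-5) = 48199*(-⅕) = -48199/5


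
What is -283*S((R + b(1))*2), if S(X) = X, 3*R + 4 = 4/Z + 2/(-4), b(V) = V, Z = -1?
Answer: 3113/3 ≈ 1037.7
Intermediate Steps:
R = -17/6 (R = -4/3 + (4/(-1) + 2/(-4))/3 = -4/3 + (4*(-1) + 2*(-¼))/3 = -4/3 + (-4 - ½)/3 = -4/3 + (⅓)*(-9/2) = -4/3 - 3/2 = -17/6 ≈ -2.8333)
-283*S((R + b(1))*2) = -283*(-17/6 + 1)*2 = -(-3113)*2/6 = -283*(-11/3) = 3113/3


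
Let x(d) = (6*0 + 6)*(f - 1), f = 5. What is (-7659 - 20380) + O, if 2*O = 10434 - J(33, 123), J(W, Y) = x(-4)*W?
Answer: -23218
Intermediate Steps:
x(d) = 24 (x(d) = (6*0 + 6)*(5 - 1) = (0 + 6)*4 = 6*4 = 24)
J(W, Y) = 24*W
O = 4821 (O = (10434 - 24*33)/2 = (10434 - 1*792)/2 = (10434 - 792)/2 = (½)*9642 = 4821)
(-7659 - 20380) + O = (-7659 - 20380) + 4821 = -28039 + 4821 = -23218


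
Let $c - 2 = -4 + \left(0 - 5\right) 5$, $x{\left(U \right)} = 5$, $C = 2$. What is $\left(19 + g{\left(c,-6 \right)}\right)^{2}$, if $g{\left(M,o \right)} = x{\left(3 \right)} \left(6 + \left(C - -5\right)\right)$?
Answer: $7056$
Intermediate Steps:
$c = -27$ ($c = 2 + \left(-4 + \left(0 - 5\right) 5\right) = 2 - 29 = -27$)
$g{\left(M,o \right)} = 65$ ($g{\left(M,o \right)} = 5 \left(6 + \left(2 - -5\right)\right) = 5 \left(6 + \left(2 + 5\right)\right) = 5 \left(6 + 7\right) = 5 \cdot 13 = 65$)
$\left(19 + g{\left(c,-6 \right)}\right)^{2} = \left(19 + 65\right)^{2} = 84^{2} = 7056$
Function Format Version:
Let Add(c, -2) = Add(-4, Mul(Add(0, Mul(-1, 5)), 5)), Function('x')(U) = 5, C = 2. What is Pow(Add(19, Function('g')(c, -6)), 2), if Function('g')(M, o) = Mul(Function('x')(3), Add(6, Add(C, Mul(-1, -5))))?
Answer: 7056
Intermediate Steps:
c = -27 (c = Add(2, Add(-4, Mul(Add(0, Mul(-1, 5)), 5))) = Add(2, Add(-4, Mul(Add(0, -5), 5))) = Add(2, Add(-4, Mul(-5, 5))) = Add(2, Add(-4, -25)) = Add(2, -29) = -27)
Function('g')(M, o) = 65 (Function('g')(M, o) = Mul(5, Add(6, Add(2, Mul(-1, -5)))) = Mul(5, Add(6, Add(2, 5))) = Mul(5, Add(6, 7)) = Mul(5, 13) = 65)
Pow(Add(19, Function('g')(c, -6)), 2) = Pow(Add(19, 65), 2) = Pow(84, 2) = 7056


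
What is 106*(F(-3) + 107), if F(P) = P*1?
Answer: 11024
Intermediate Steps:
F(P) = P
106*(F(-3) + 107) = 106*(-3 + 107) = 106*104 = 11024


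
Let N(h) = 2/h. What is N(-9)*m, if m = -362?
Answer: 724/9 ≈ 80.444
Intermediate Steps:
N(-9)*m = (2/(-9))*(-362) = (2*(-1/9))*(-362) = -2/9*(-362) = 724/9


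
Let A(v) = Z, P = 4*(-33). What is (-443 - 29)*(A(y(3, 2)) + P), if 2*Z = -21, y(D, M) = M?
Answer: 67260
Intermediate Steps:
P = -132
Z = -21/2 (Z = (½)*(-21) = -21/2 ≈ -10.500)
A(v) = -21/2
(-443 - 29)*(A(y(3, 2)) + P) = (-443 - 29)*(-21/2 - 132) = -472*(-285/2) = 67260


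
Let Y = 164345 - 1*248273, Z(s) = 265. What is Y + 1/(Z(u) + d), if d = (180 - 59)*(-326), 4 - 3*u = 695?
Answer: -3288382969/39181 ≈ -83928.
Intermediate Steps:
u = -691/3 (u = 4/3 - 1/3*695 = 4/3 - 695/3 = -691/3 ≈ -230.33)
Y = -83928 (Y = 164345 - 248273 = -83928)
d = -39446 (d = 121*(-326) = -39446)
Y + 1/(Z(u) + d) = -83928 + 1/(265 - 39446) = -83928 + 1/(-39181) = -83928 - 1/39181 = -3288382969/39181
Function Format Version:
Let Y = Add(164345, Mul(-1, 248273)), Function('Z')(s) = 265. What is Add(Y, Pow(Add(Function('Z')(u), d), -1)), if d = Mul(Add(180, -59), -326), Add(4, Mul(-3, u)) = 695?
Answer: Rational(-3288382969, 39181) ≈ -83928.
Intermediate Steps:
u = Rational(-691, 3) (u = Add(Rational(4, 3), Mul(Rational(-1, 3), 695)) = Add(Rational(4, 3), Rational(-695, 3)) = Rational(-691, 3) ≈ -230.33)
Y = -83928 (Y = Add(164345, -248273) = -83928)
d = -39446 (d = Mul(121, -326) = -39446)
Add(Y, Pow(Add(Function('Z')(u), d), -1)) = Add(-83928, Pow(Add(265, -39446), -1)) = Add(-83928, Pow(-39181, -1)) = Add(-83928, Rational(-1, 39181)) = Rational(-3288382969, 39181)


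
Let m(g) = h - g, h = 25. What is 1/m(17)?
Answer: ⅛ ≈ 0.12500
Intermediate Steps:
m(g) = 25 - g
1/m(17) = 1/(25 - 1*17) = 1/(25 - 17) = 1/8 = ⅛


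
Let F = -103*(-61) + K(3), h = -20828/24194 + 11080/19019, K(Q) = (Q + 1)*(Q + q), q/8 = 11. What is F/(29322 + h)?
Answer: 1529294187421/6746131873340 ≈ 0.22669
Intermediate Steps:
q = 88 (q = 8*11 = 88)
K(Q) = (1 + Q)*(88 + Q) (K(Q) = (Q + 1)*(Q + 88) = (1 + Q)*(88 + Q))
h = -64029106/230072843 (h = -20828*1/24194 + 11080*(1/19019) = -10414/12097 + 11080/19019 = -64029106/230072843 ≈ -0.27830)
F = 6647 (F = -103*(-61) + (88 + 3**2 + 89*3) = 6283 + (88 + 9 + 267) = 6283 + 364 = 6647)
F/(29322 + h) = 6647/(29322 - 64029106/230072843) = 6647/(6746131873340/230072843) = 6647*(230072843/6746131873340) = 1529294187421/6746131873340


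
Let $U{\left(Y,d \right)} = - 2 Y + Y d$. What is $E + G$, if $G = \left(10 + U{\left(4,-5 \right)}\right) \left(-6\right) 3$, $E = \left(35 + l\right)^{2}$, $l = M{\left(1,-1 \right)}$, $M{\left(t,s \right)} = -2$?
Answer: $1413$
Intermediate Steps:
$l = -2$
$E = 1089$ ($E = \left(35 - 2\right)^{2} = 33^{2} = 1089$)
$G = 324$ ($G = \left(10 + 4 \left(-2 - 5\right)\right) \left(-6\right) 3 = \left(10 + 4 \left(-7\right)\right) \left(-6\right) 3 = \left(10 - 28\right) \left(-6\right) 3 = \left(-18\right) \left(-6\right) 3 = 108 \cdot 3 = 324$)
$E + G = 1089 + 324 = 1413$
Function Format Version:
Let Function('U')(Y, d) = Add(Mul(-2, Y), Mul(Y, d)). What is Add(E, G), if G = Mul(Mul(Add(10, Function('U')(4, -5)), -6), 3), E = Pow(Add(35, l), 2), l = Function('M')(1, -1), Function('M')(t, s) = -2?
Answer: 1413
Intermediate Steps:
l = -2
E = 1089 (E = Pow(Add(35, -2), 2) = Pow(33, 2) = 1089)
G = 324 (G = Mul(Mul(Add(10, Mul(4, Add(-2, -5))), -6), 3) = Mul(Mul(Add(10, Mul(4, -7)), -6), 3) = Mul(Mul(Add(10, -28), -6), 3) = Mul(Mul(-18, -6), 3) = Mul(108, 3) = 324)
Add(E, G) = Add(1089, 324) = 1413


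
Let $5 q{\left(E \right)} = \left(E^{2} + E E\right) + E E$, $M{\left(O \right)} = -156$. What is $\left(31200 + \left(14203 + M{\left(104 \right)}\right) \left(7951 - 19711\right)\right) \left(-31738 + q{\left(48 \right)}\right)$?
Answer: $5013577036512$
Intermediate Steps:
$q{\left(E \right)} = \frac{3 E^{2}}{5}$ ($q{\left(E \right)} = \frac{\left(E^{2} + E E\right) + E E}{5} = \frac{\left(E^{2} + E^{2}\right) + E^{2}}{5} = \frac{2 E^{2} + E^{2}}{5} = \frac{3 E^{2}}{5}$)
$\left(31200 + \left(14203 + M{\left(104 \right)}\right) \left(7951 - 19711\right)\right) \left(-31738 + q{\left(48 \right)}\right) = \left(31200 + \left(14203 - 156\right) \left(7951 - 19711\right)\right) \left(-31738 + \frac{3 \cdot 48^{2}}{5}\right) = \left(31200 + 14047 \left(-11760\right)\right) \left(-31738 + \frac{3}{5} \cdot 2304\right) = \left(31200 - 165192720\right) \left(-31738 + \frac{6912}{5}\right) = \left(-165161520\right) \left(- \frac{151778}{5}\right) = 5013577036512$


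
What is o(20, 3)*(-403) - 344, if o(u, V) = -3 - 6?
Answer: 3283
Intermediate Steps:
o(u, V) = -9
o(20, 3)*(-403) - 344 = -9*(-403) - 344 = 3627 - 344 = 3283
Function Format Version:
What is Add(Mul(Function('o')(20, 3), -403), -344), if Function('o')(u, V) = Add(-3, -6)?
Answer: 3283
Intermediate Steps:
Function('o')(u, V) = -9
Add(Mul(Function('o')(20, 3), -403), -344) = Add(Mul(-9, -403), -344) = Add(3627, -344) = 3283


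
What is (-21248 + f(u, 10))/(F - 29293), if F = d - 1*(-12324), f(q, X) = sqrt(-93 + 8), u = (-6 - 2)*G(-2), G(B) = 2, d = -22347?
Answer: 5312/9829 - I*sqrt(85)/39316 ≈ 0.54044 - 0.0002345*I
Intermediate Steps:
u = -16 (u = (-6 - 2)*2 = -8*2 = -16)
f(q, X) = I*sqrt(85) (f(q, X) = sqrt(-85) = I*sqrt(85))
F = -10023 (F = -22347 - 1*(-12324) = -22347 + 12324 = -10023)
(-21248 + f(u, 10))/(F - 29293) = (-21248 + I*sqrt(85))/(-10023 - 29293) = (-21248 + I*sqrt(85))/(-39316) = (-21248 + I*sqrt(85))*(-1/39316) = 5312/9829 - I*sqrt(85)/39316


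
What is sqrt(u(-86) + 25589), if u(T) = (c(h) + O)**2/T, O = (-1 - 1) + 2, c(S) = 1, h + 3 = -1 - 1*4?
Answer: 3*sqrt(21028462)/86 ≈ 159.97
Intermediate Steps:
h = -8 (h = -3 + (-1 - 1*4) = -3 + (-1 - 4) = -3 - 5 = -8)
O = 0 (O = -2 + 2 = 0)
u(T) = 1/T (u(T) = (1 + 0)**2/T = 1**2/T = 1/T)
sqrt(u(-86) + 25589) = sqrt(1/(-86) + 25589) = sqrt(-1/86 + 25589) = sqrt(2200653/86) = 3*sqrt(21028462)/86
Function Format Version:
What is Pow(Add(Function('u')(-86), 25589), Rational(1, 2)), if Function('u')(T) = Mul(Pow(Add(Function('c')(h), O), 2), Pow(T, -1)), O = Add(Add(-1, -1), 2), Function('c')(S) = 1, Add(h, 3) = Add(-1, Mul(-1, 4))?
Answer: Mul(Rational(3, 86), Pow(21028462, Rational(1, 2))) ≈ 159.97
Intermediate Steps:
h = -8 (h = Add(-3, Add(-1, Mul(-1, 4))) = Add(-3, Add(-1, -4)) = Add(-3, -5) = -8)
O = 0 (O = Add(-2, 2) = 0)
Function('u')(T) = Pow(T, -1) (Function('u')(T) = Mul(Pow(Add(1, 0), 2), Pow(T, -1)) = Mul(Pow(1, 2), Pow(T, -1)) = Mul(1, Pow(T, -1)) = Pow(T, -1))
Pow(Add(Function('u')(-86), 25589), Rational(1, 2)) = Pow(Add(Pow(-86, -1), 25589), Rational(1, 2)) = Pow(Add(Rational(-1, 86), 25589), Rational(1, 2)) = Pow(Rational(2200653, 86), Rational(1, 2)) = Mul(Rational(3, 86), Pow(21028462, Rational(1, 2)))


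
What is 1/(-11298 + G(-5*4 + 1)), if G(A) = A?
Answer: -1/11317 ≈ -8.8363e-5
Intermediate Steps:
1/(-11298 + G(-5*4 + 1)) = 1/(-11298 + (-5*4 + 1)) = 1/(-11298 + (-20 + 1)) = 1/(-11298 - 19) = 1/(-11317) = -1/11317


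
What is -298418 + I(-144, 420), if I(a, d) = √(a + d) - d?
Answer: -298838 + 2*√69 ≈ -2.9882e+5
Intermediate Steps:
-298418 + I(-144, 420) = -298418 + (√(-144 + 420) - 1*420) = -298418 + (√276 - 420) = -298418 + (2*√69 - 420) = -298418 + (-420 + 2*√69) = -298838 + 2*√69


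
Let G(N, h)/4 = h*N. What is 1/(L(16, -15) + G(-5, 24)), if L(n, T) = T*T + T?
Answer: -1/270 ≈ -0.0037037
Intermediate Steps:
G(N, h) = 4*N*h (G(N, h) = 4*(h*N) = 4*(N*h) = 4*N*h)
L(n, T) = T + T² (L(n, T) = T² + T = T + T²)
1/(L(16, -15) + G(-5, 24)) = 1/(-15*(1 - 15) + 4*(-5)*24) = 1/(-15*(-14) - 480) = 1/(210 - 480) = 1/(-270) = -1/270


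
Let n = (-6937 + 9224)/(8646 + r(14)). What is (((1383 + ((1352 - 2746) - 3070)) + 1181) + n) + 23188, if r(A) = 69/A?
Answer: 2578285562/121113 ≈ 21288.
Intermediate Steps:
n = 32018/121113 (n = (-6937 + 9224)/(8646 + 69/14) = 2287/(8646 + 69*(1/14)) = 2287/(8646 + 69/14) = 2287/(121113/14) = 2287*(14/121113) = 32018/121113 ≈ 0.26436)
(((1383 + ((1352 - 2746) - 3070)) + 1181) + n) + 23188 = (((1383 + ((1352 - 2746) - 3070)) + 1181) + 32018/121113) + 23188 = (((1383 + (-1394 - 3070)) + 1181) + 32018/121113) + 23188 = (((1383 - 4464) + 1181) + 32018/121113) + 23188 = ((-3081 + 1181) + 32018/121113) + 23188 = (-1900 + 32018/121113) + 23188 = -230082682/121113 + 23188 = 2578285562/121113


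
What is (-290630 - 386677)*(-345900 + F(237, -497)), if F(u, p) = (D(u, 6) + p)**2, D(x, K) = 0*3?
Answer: 66979566537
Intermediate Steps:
D(x, K) = 0
F(u, p) = p**2 (F(u, p) = (0 + p)**2 = p**2)
(-290630 - 386677)*(-345900 + F(237, -497)) = (-290630 - 386677)*(-345900 + (-497)**2) = -677307*(-345900 + 247009) = -677307*(-98891) = 66979566537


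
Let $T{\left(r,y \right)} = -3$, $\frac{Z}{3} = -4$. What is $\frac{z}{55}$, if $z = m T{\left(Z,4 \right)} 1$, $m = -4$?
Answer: $\frac{12}{55} \approx 0.21818$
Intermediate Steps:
$Z = -12$ ($Z = 3 \left(-4\right) = -12$)
$z = 12$ ($z = \left(-4\right) \left(-3\right) 1 = 12 \cdot 1 = 12$)
$\frac{z}{55} = \frac{12}{55}$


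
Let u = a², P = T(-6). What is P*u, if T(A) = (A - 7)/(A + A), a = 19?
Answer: 4693/12 ≈ 391.08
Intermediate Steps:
T(A) = (-7 + A)/(2*A) (T(A) = (-7 + A)/((2*A)) = (-7 + A)*(1/(2*A)) = (-7 + A)/(2*A))
P = 13/12 (P = (½)*(-7 - 6)/(-6) = (½)*(-⅙)*(-13) = 13/12 ≈ 1.0833)
u = 361 (u = 19² = 361)
P*u = (13/12)*361 = 4693/12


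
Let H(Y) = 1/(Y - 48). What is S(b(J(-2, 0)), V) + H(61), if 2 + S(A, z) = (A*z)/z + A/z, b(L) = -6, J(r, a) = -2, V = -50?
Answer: -2536/325 ≈ -7.8031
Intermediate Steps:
S(A, z) = -2 + A + A/z (S(A, z) = -2 + ((A*z)/z + A/z) = -2 + (A + A/z) = -2 + A + A/z)
H(Y) = 1/(-48 + Y)
S(b(J(-2, 0)), V) + H(61) = (-2 - 6 - 6/(-50)) + 1/(-48 + 61) = (-2 - 6 - 6*(-1/50)) + 1/13 = (-2 - 6 + 3/25) + 1/13 = -197/25 + 1/13 = -2536/325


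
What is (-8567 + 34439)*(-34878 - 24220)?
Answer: -1528983456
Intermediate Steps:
(-8567 + 34439)*(-34878 - 24220) = 25872*(-59098) = -1528983456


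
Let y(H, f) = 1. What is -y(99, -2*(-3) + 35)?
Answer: -1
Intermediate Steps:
-y(99, -2*(-3) + 35) = -1*1 = -1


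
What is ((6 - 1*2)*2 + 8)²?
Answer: 256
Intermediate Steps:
((6 - 1*2)*2 + 8)² = ((6 - 2)*2 + 8)² = (4*2 + 8)² = (8 + 8)² = 16² = 256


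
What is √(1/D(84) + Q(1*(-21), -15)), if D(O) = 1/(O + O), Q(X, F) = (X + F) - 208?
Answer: 2*I*√19 ≈ 8.7178*I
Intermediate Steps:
Q(X, F) = -208 + F + X (Q(X, F) = (F + X) - 208 = -208 + F + X)
D(O) = 1/(2*O)
√(1/D(84) + Q(1*(-21), -15)) = √(1/((½)/84) + (-208 - 15 + 1*(-21))) = √(1/((½)*(1/84)) + (-208 - 15 - 21)) = √(1/(1/168) - 244) = √(168 - 244) = √(-76) = 2*I*√19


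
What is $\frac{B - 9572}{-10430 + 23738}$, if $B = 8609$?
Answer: $- \frac{321}{4436} \approx -0.072362$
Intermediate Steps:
$\frac{B - 9572}{-10430 + 23738} = \frac{8609 - 9572}{-10430 + 23738} = - \frac{963}{13308} = \left(-963\right) \frac{1}{13308} = - \frac{321}{4436}$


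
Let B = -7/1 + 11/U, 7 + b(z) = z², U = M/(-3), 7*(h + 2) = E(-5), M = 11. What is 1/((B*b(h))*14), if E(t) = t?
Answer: -7/360 ≈ -0.019444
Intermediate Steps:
h = -19/7 (h = -2 + (⅐)*(-5) = -2 - 5/7 = -19/7 ≈ -2.7143)
U = -11/3 (U = 11/(-3) = 11*(-⅓) = -11/3 ≈ -3.6667)
b(z) = -7 + z²
B = -10 (B = -7/1 + 11/(-11/3) = -7*1 + 11*(-3/11) = -7 - 3 = -10)
1/((B*b(h))*14) = 1/(-10*(-7 + (-19/7)²)*14) = 1/(-10*(-7 + 361/49)*14) = 1/(-10*18/49*14) = 1/(-180/49*14) = 1/(-360/7) = -7/360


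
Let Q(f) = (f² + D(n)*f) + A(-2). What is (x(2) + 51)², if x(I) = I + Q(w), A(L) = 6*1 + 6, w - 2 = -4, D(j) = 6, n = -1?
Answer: 3249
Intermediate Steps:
w = -2 (w = 2 - 4 = -2)
A(L) = 12 (A(L) = 6 + 6 = 12)
Q(f) = 12 + f² + 6*f (Q(f) = (f² + 6*f) + 12 = 12 + f² + 6*f)
x(I) = 4 + I (x(I) = I + (12 + (-2)² + 6*(-2)) = I + (12 + 4 - 12) = I + 4 = 4 + I)
(x(2) + 51)² = ((4 + 2) + 51)² = (6 + 51)² = 57² = 3249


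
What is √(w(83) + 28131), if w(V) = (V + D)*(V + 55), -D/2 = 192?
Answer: I*√13407 ≈ 115.79*I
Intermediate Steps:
D = -384 (D = -2*192 = -384)
w(V) = (-384 + V)*(55 + V) (w(V) = (V - 384)*(V + 55) = (-384 + V)*(55 + V))
√(w(83) + 28131) = √((-21120 + 83² - 329*83) + 28131) = √((-21120 + 6889 - 27307) + 28131) = √(-41538 + 28131) = √(-13407) = I*√13407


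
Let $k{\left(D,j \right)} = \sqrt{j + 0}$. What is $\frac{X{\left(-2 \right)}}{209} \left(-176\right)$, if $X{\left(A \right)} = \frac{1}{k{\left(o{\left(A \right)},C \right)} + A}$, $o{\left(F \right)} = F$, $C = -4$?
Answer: $\frac{4}{19} + \frac{4 i}{19} \approx 0.21053 + 0.21053 i$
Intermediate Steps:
$k{\left(D,j \right)} = \sqrt{j}$
$X{\left(A \right)} = \frac{1}{A + 2 i}$ ($X{\left(A \right)} = \frac{1}{\sqrt{-4} + A} = \frac{1}{2 i + A} = \frac{1}{A + 2 i}$)
$\frac{X{\left(-2 \right)}}{209} \left(-176\right) = \frac{1}{\left(-2 + 2 i\right) 209} \left(-176\right) = \frac{-2 - 2 i}{8} \cdot \frac{1}{209} \left(-176\right) = \frac{-2 - 2 i}{1672} \left(-176\right) = - \frac{2 \left(-2 - 2 i\right)}{19}$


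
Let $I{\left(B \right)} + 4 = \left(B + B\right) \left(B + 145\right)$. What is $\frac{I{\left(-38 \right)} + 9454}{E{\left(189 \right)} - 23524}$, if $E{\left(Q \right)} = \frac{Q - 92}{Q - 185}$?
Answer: $- \frac{5272}{93999} \approx -0.056086$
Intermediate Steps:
$I{\left(B \right)} = -4 + 2 B \left(145 + B\right)$ ($I{\left(B \right)} = -4 + \left(B + B\right) \left(B + 145\right) = -4 + 2 B \left(145 + B\right)$)
$E{\left(Q \right)} = \frac{-92 + Q}{-185 + Q}$
$\frac{I{\left(-38 \right)} + 9454}{E{\left(189 \right)} - 23524} = \frac{\left(-4 + 2 \left(-38\right)^{2} + 290 \left(-38\right)\right) + 9454}{\frac{-92 + 189}{-185 + 189} - 23524} = \frac{\left(-4 + 2 \cdot 1444 - 11020\right) + 9454}{\frac{1}{4} \cdot 97 - 23524} = \frac{\left(-4 + 2888 - 11020\right) + 9454}{\frac{1}{4} \cdot 97 - 23524} = \frac{-8136 + 9454}{\frac{97}{4} - 23524} = \frac{1318}{- \frac{93999}{4}} = 1318 \left(- \frac{4}{93999}\right) = - \frac{5272}{93999}$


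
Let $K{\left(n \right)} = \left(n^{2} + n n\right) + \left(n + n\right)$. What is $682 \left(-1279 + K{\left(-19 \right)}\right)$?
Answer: $-405790$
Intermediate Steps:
$K{\left(n \right)} = 2 n + 2 n^{2}$ ($K{\left(n \right)} = \left(n^{2} + n^{2}\right) + 2 n = 2 n^{2} + 2 n = 2 n + 2 n^{2}$)
$682 \left(-1279 + K{\left(-19 \right)}\right) = 682 \left(-1279 + 2 \left(-19\right) \left(1 - 19\right)\right) = 682 \left(-1279 + 2 \left(-19\right) \left(-18\right)\right) = 682 \left(-1279 + 684\right) = 682 \left(-595\right) = -405790$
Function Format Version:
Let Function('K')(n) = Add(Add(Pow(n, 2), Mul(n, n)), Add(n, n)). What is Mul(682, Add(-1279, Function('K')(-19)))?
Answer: -405790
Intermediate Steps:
Function('K')(n) = Add(Mul(2, n), Mul(2, Pow(n, 2))) (Function('K')(n) = Add(Add(Pow(n, 2), Pow(n, 2)), Mul(2, n)) = Add(Mul(2, Pow(n, 2)), Mul(2, n)) = Add(Mul(2, n), Mul(2, Pow(n, 2))))
Mul(682, Add(-1279, Function('K')(-19))) = Mul(682, Add(-1279, Mul(2, -19, Add(1, -19)))) = Mul(682, Add(-1279, Mul(2, -19, -18))) = Mul(682, Add(-1279, 684)) = Mul(682, -595) = -405790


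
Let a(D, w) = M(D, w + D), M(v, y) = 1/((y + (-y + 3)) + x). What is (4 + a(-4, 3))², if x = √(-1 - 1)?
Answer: (-137*I + 104*√2)/(-7*I + 6*√2) ≈ 18.24 - 1.0986*I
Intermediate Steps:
x = I*√2 (x = √(-2) = I*√2 ≈ 1.4142*I)
M(v, y) = 1/(3 + I*√2) (M(v, y) = 1/((y + (-y + 3)) + I*√2) = 1/((y + (3 - y)) + I*√2) = 1/(3 + I*√2))
a(D, w) = 3/11 - I*√2/11
(4 + a(-4, 3))² = (4 + (3/11 - I*√2/11))² = (47/11 - I*√2/11)²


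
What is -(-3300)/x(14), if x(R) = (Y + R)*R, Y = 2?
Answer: 825/56 ≈ 14.732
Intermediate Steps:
x(R) = R*(2 + R) (x(R) = (2 + R)*R = R*(2 + R))
-(-3300)/x(14) = -(-3300)/(14*(2 + 14)) = -(-3300)/(14*16) = -(-3300)/224 = -6*(-275/112) = 825/56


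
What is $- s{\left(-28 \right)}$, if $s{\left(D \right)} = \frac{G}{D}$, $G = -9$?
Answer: $- \frac{9}{28} \approx -0.32143$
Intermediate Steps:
$s{\left(D \right)} = - \frac{9}{D}$
$- s{\left(-28 \right)} = - \frac{-9}{-28} = - \frac{\left(-9\right) \left(-1\right)}{28} = \left(-1\right) \frac{9}{28} = - \frac{9}{28}$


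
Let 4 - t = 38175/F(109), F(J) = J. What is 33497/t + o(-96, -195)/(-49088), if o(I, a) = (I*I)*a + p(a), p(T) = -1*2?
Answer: -4284892041/71251232 ≈ -60.138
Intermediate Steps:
p(T) = -2
t = -37739/109 (t = 4 - 38175/109 = -37739/109 ≈ -346.23)
o(I, a) = -2 + a*I² (o(I, a) = (I*I)*a - 2 = I²*a - 2 = a*I² - 2 = -2 + a*I²)
33497/t + o(-96, -195)/(-49088) = 33497/(-37739/109) + (-2 - 195*(-96)²)/(-49088) = 33497*(-109/37739) + (-2 - 195*9216)*(-1/49088) = -3651173/37739 + (-2 - 1797120)*(-1/49088) = -3651173/37739 - 1797122*(-1/49088) = -3651173/37739 + 898561/24544 = -4284892041/71251232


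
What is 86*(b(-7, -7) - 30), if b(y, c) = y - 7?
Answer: -3784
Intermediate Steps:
b(y, c) = -7 + y
86*(b(-7, -7) - 30) = 86*((-7 - 7) - 30) = 86*(-14 - 30) = 86*(-44) = -3784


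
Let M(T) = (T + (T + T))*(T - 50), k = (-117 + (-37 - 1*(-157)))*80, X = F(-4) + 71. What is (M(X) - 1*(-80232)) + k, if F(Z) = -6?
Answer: 83397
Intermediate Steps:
X = 65 (X = -6 + 71 = 65)
k = 240 (k = (-117 + (-37 + 157))*80 = (-117 + 120)*80 = 3*80 = 240)
M(T) = 3*T*(-50 + T) (M(T) = (T + 2*T)*(-50 + T) = (3*T)*(-50 + T) = 3*T*(-50 + T))
(M(X) - 1*(-80232)) + k = (3*65*(-50 + 65) - 1*(-80232)) + 240 = (3*65*15 + 80232) + 240 = (2925 + 80232) + 240 = 83157 + 240 = 83397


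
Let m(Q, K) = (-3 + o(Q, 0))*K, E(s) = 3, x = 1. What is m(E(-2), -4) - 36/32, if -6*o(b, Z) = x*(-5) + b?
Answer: 229/24 ≈ 9.5417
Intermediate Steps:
o(b, Z) = ⅚ - b/6 (o(b, Z) = -(1*(-5) + b)/6 = -(-5 + b)/6 = ⅚ - b/6)
m(Q, K) = K*(-13/6 - Q/6) (m(Q, K) = (-3 + (⅚ - Q/6))*K = (-13/6 - Q/6)*K = K*(-13/6 - Q/6))
m(E(-2), -4) - 36/32 = -⅙*(-4)*(13 + 3) - 36/32 = -⅙*(-4)*16 - 36*1/32 = 32/3 - 9/8 = 229/24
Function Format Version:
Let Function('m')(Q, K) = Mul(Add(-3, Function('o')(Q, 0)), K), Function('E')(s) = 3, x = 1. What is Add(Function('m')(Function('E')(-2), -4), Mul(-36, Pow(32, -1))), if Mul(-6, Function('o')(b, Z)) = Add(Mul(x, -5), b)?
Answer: Rational(229, 24) ≈ 9.5417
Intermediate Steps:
Function('o')(b, Z) = Add(Rational(5, 6), Mul(Rational(-1, 6), b)) (Function('o')(b, Z) = Mul(Rational(-1, 6), Add(Mul(1, -5), b)) = Mul(Rational(-1, 6), Add(-5, b)) = Add(Rational(5, 6), Mul(Rational(-1, 6), b)))
Function('m')(Q, K) = Mul(K, Add(Rational(-13, 6), Mul(Rational(-1, 6), Q))) (Function('m')(Q, K) = Mul(Add(-3, Add(Rational(5, 6), Mul(Rational(-1, 6), Q))), K) = Mul(Add(Rational(-13, 6), Mul(Rational(-1, 6), Q)), K) = Mul(K, Add(Rational(-13, 6), Mul(Rational(-1, 6), Q))))
Add(Function('m')(Function('E')(-2), -4), Mul(-36, Pow(32, -1))) = Add(Mul(Rational(-1, 6), -4, Add(13, 3)), Mul(-36, Pow(32, -1))) = Add(Mul(Rational(-1, 6), -4, 16), Mul(-36, Rational(1, 32))) = Add(Rational(32, 3), Rational(-9, 8)) = Rational(229, 24)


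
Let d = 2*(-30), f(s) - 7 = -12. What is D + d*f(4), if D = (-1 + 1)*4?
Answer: 300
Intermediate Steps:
f(s) = -5 (f(s) = 7 - 12 = -5)
d = -60
D = 0 (D = 0*4 = 0)
D + d*f(4) = 0 - 60*(-5) = 0 + 300 = 300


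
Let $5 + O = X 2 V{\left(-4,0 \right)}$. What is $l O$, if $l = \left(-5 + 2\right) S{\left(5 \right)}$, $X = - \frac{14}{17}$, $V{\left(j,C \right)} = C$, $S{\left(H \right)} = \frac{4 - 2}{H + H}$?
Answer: $3$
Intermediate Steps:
$S{\left(H \right)} = \frac{1}{H}$ ($S{\left(H \right)} = \frac{2}{2 H} = 2 \frac{1}{2 H} = \frac{1}{H}$)
$X = - \frac{14}{17}$ ($X = \left(-14\right) \frac{1}{17} = - \frac{14}{17} \approx -0.82353$)
$l = - \frac{3}{5}$ ($l = \frac{-5 + 2}{5} = \left(-3\right) \frac{1}{5} = - \frac{3}{5} \approx -0.6$)
$O = -5$ ($O = -5 + \left(- \frac{14}{17}\right) 2 \cdot 0 = -5 - 0 = -5 + 0 = -5$)
$l O = \left(- \frac{3}{5}\right) \left(-5\right) = 3$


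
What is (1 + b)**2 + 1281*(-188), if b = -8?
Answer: -240779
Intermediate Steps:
(1 + b)**2 + 1281*(-188) = (1 - 8)**2 + 1281*(-188) = (-7)**2 - 240828 = 49 - 240828 = -240779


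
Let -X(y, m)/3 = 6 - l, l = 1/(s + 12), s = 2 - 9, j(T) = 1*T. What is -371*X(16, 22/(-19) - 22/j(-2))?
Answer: 32277/5 ≈ 6455.4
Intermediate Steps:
j(T) = T
s = -7
l = 1/5 (l = 1/(-7 + 12) = 1/5 ≈ 0.20000)
X(y, m) = -87/5 (X(y, m) = -3*(6 - 1*1/5) = -3*(6 - 1/5) = -3*29/5 = -87/5)
-371*X(16, 22/(-19) - 22/j(-2)) = -371*(-87/5) = 32277/5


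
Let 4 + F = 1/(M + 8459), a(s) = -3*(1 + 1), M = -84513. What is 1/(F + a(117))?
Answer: -76054/760541 ≈ -0.10000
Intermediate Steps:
a(s) = -6 (a(s) = -3*2 = -6)
F = -304217/76054 (F = -4 + 1/(-84513 + 8459) = -4 + 1/(-76054) = -4 - 1/76054 = -304217/76054 ≈ -4.0000)
1/(F + a(117)) = 1/(-304217/76054 - 6) = 1/(-760541/76054) = -76054/760541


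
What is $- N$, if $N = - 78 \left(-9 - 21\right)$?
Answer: $-2340$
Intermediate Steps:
$N = 2340$ ($N = - 78 \left(-9 - 21\right) = \left(-78\right) \left(-30\right) = 2340$)
$- N = \left(-1\right) 2340 = -2340$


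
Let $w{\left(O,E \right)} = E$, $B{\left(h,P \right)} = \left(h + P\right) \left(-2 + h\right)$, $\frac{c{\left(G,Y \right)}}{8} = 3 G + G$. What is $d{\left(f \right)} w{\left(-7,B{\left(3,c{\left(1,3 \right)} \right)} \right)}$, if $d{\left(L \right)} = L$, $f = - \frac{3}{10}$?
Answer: $- \frac{21}{2} \approx -10.5$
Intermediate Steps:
$c{\left(G,Y \right)} = 32 G$ ($c{\left(G,Y \right)} = 8 \left(3 G + G\right) = 8 \cdot 4 G = 32 G$)
$B{\left(h,P \right)} = \left(-2 + h\right) \left(P + h\right)$ ($B{\left(h,P \right)} = \left(P + h\right) \left(-2 + h\right) = \left(-2 + h\right) \left(P + h\right)$)
$f = - \frac{3}{10}$ ($f = \left(-3\right) \frac{1}{10} = - \frac{3}{10} \approx -0.3$)
$d{\left(f \right)} w{\left(-7,B{\left(3,c{\left(1,3 \right)} \right)} \right)} = - \frac{3 \left(3^{2} - 2 \cdot 32 \cdot 1 - 6 + 32 \cdot 1 \cdot 3\right)}{10} = - \frac{3 \left(9 - 64 - 6 + 32 \cdot 3\right)}{10} = - \frac{3 \left(9 - 64 - 6 + 96\right)}{10} = \left(- \frac{3}{10}\right) 35 = - \frac{21}{2}$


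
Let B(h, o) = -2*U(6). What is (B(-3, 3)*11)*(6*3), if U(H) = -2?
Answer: 792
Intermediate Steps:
B(h, o) = 4 (B(h, o) = -2*(-2) = 4)
(B(-3, 3)*11)*(6*3) = (4*11)*(6*3) = 44*18 = 792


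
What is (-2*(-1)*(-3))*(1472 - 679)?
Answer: -4758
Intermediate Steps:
(-2*(-1)*(-3))*(1472 - 679) = (2*(-3))*793 = -6*793 = -4758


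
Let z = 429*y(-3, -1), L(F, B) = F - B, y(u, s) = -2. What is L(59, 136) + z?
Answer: -935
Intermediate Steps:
z = -858 (z = 429*(-2) = -858)
L(59, 136) + z = (59 - 1*136) - 858 = (59 - 136) - 858 = -77 - 858 = -935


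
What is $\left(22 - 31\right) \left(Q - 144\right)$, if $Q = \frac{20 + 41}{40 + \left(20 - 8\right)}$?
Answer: $\frac{66843}{52} \approx 1285.4$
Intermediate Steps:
$Q = \frac{61}{52}$ ($Q = \frac{61}{40 + \left(20 - 8\right)} = \frac{61}{40 + 12} = \frac{61}{52} \approx 1.1731$)
$\left(22 - 31\right) \left(Q - 144\right) = \left(22 - 31\right) \left(\frac{61}{52} - 144\right) = \left(22 - 31\right) \left(- \frac{7427}{52}\right) = \left(-9\right) \left(- \frac{7427}{52}\right) = \frac{66843}{52}$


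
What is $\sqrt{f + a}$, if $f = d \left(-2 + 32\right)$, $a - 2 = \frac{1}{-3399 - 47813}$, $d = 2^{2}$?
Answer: $\frac{3 \sqrt{8887932221}}{25606} \approx 11.045$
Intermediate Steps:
$d = 4$
$a = \frac{102423}{51212}$ ($a = 2 + \frac{1}{-3399 - 47813} = 2 + \frac{1}{-51212} = 2 - \frac{1}{51212} = \frac{102423}{51212} \approx 2.0$)
$f = 120$ ($f = 4 \left(-2 + 32\right) = 4 \cdot 30 = 120$)
$\sqrt{f + a} = \sqrt{120 + \frac{102423}{51212}} = \sqrt{\frac{6247863}{51212}} = \frac{3 \sqrt{8887932221}}{25606}$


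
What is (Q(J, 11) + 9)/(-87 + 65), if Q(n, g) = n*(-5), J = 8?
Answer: 31/22 ≈ 1.4091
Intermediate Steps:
Q(n, g) = -5*n
(Q(J, 11) + 9)/(-87 + 65) = (-5*8 + 9)/(-87 + 65) = (-40 + 9)/(-22) = -31*(-1/22) = 31/22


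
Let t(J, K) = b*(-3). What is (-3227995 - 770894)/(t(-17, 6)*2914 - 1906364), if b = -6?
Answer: 3998889/1853912 ≈ 2.1570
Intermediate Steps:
t(J, K) = 18 (t(J, K) = -6*(-3) = 18)
(-3227995 - 770894)/(t(-17, 6)*2914 - 1906364) = (-3227995 - 770894)/(18*2914 - 1906364) = -3998889/(52452 - 1906364) = -3998889/(-1853912) = -3998889*(-1/1853912) = 3998889/1853912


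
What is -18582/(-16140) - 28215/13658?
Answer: -8399881/9185005 ≈ -0.91452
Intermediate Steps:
-18582/(-16140) - 28215/13658 = -18582*(-1/16140) - 28215*1/13658 = 3097/2690 - 28215/13658 = -8399881/9185005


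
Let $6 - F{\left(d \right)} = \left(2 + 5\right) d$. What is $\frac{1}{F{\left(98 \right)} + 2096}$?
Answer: $\frac{1}{1416} \approx 0.00070621$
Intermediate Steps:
$F{\left(d \right)} = 6 - 7 d$ ($F{\left(d \right)} = 6 - \left(2 + 5\right) d = 6 - 7 d$)
$\frac{1}{F{\left(98 \right)} + 2096} = \frac{1}{\left(6 - 686\right) + 2096} = \frac{1}{-680 + 2096} = \frac{1}{1416}$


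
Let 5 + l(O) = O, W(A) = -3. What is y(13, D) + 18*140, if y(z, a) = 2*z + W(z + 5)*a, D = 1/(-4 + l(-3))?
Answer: 10185/4 ≈ 2546.3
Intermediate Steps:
l(O) = -5 + O
D = -1/12 (D = 1/(-4 + (-5 - 3)) = 1/(-4 - 8) = 1/(-12) = -1/12 ≈ -0.083333)
y(z, a) = -3*a + 2*z (y(z, a) = 2*z - 3*a = -3*a + 2*z)
y(13, D) + 18*140 = (-3*(-1/12) + 2*13) + 18*140 = (1/4 + 26) + 2520 = 105/4 + 2520 = 10185/4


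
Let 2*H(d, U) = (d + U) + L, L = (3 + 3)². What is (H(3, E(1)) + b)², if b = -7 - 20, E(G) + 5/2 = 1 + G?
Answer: 961/16 ≈ 60.063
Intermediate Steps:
E(G) = -3/2 + G (E(G) = -5/2 + (1 + G) = -3/2 + G)
L = 36 (L = 6² = 36)
H(d, U) = 18 + U/2 + d/2 (H(d, U) = ((d + U) + 36)/2 = ((U + d) + 36)/2 = (36 + U + d)/2 = 18 + U/2 + d/2)
b = -27
(H(3, E(1)) + b)² = ((18 + (-3/2 + 1)/2 + (½)*3) - 27)² = ((18 + (½)*(-½) + 3/2) - 27)² = ((18 - ¼ + 3/2) - 27)² = (77/4 - 27)² = (-31/4)² = 961/16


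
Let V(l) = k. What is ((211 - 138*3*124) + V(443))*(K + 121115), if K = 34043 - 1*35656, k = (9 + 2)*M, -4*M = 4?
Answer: -6110854272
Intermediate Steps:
M = -1 (M = -¼*4 = -1)
k = -11 (k = (9 + 2)*(-1) = 11*(-1) = -11)
V(l) = -11
K = -1613 (K = 34043 - 35656 = -1613)
((211 - 138*3*124) + V(443))*(K + 121115) = ((211 - 138*3*124) - 11)*(-1613 + 121115) = ((211 - 414*124) - 11)*119502 = ((211 - 51336) - 11)*119502 = (-51125 - 11)*119502 = -51136*119502 = -6110854272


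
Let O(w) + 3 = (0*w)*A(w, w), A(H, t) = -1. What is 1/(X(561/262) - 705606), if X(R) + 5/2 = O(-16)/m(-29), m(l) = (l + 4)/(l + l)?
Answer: -50/35280773 ≈ -1.4172e-6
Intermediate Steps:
m(l) = (4 + l)/(2*l) (m(l) = (4 + l)/((2*l)) = (4 + l)*(1/(2*l)) = (4 + l)/(2*l))
O(w) = -3 (O(w) = -3 + (0*w)*(-1) = -3 + 0*(-1) = -3 + 0 = -3)
X(R) = -473/50 (X(R) = -5/2 - 3*(-58/(4 - 29)) = -5/2 - 3/((1/2)*(-1/29)*(-25)) = -5/2 - 3/25/58 = -5/2 - 3*58/25 = -5/2 - 174/25 = -473/50)
1/(X(561/262) - 705606) = 1/(-473/50 - 705606) = 1/(-35280773/50) = -50/35280773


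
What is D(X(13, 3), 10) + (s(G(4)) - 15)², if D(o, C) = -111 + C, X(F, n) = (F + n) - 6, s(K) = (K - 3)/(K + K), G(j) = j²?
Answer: 114665/1024 ≈ 111.98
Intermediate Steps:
s(K) = (-3 + K)/(2*K) (s(K) = (-3 + K)/((2*K)) = (-3 + K)*(1/(2*K)) = (-3 + K)/(2*K))
X(F, n) = -6 + F + n
D(X(13, 3), 10) + (s(G(4)) - 15)² = (-111 + 10) + ((-3 + 4²)/(2*(4²)) - 15)² = -101 + ((½)*(-3 + 16)/16 - 15)² = -101 + ((½)*(1/16)*13 - 15)² = -101 + (13/32 - 15)² = -101 + (-467/32)² = -101 + 218089/1024 = 114665/1024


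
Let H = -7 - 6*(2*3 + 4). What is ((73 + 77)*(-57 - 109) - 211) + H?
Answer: -25178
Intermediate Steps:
H = -67 (H = -7 - 6*(6 + 4) = -7 - 6*10 = -7 - 60 = -67)
((73 + 77)*(-57 - 109) - 211) + H = ((73 + 77)*(-57 - 109) - 211) - 67 = (150*(-166) - 211) - 67 = (-24900 - 211) - 67 = -25111 - 67 = -25178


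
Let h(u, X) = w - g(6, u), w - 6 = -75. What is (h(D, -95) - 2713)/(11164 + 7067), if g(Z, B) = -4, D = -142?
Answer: -926/6077 ≈ -0.15238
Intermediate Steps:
w = -69 (w = 6 - 75 = -69)
h(u, X) = -65 (h(u, X) = -69 - 1*(-4) = -69 + 4 = -65)
(h(D, -95) - 2713)/(11164 + 7067) = (-65 - 2713)/(11164 + 7067) = -2778/18231 = -2778*1/18231 = -926/6077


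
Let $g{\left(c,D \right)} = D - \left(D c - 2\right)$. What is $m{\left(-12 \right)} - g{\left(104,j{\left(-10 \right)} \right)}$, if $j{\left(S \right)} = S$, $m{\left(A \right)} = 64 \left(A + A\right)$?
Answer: $-2568$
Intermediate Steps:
$m{\left(A \right)} = 128 A$ ($m{\left(A \right)} = 64 \cdot 2 A = 128 A$)
$g{\left(c,D \right)} = 2 + D - D c$ ($g{\left(c,D \right)} = D - \left(-2 + D c\right) = 2 + D - D c$)
$m{\left(-12 \right)} - g{\left(104,j{\left(-10 \right)} \right)} = 128 \left(-12\right) - \left(2 - 10 - \left(-10\right) 104\right) = -1536 - \left(2 - 10 + 1040\right) = -1536 - 1032 = -2568$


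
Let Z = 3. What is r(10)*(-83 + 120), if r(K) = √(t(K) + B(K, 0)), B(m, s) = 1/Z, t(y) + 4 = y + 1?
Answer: 37*√66/3 ≈ 100.20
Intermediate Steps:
t(y) = -3 + y (t(y) = -4 + (y + 1) = -4 + (1 + y) = -3 + y)
B(m, s) = ⅓ (B(m, s) = 1/3 = ⅓)
r(K) = √(-8/3 + K) (r(K) = √((-3 + K) + ⅓) = √(-8/3 + K))
r(10)*(-83 + 120) = (√(-24 + 9*10)/3)*(-83 + 120) = (√(-24 + 90)/3)*37 = (√66/3)*37 = 37*√66/3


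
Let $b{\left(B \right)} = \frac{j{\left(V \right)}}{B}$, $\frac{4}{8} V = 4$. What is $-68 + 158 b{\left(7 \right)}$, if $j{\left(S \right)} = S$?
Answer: $\frac{788}{7} \approx 112.57$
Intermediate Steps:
$V = 8$ ($V = 2 \cdot 4 = 8$)
$b{\left(B \right)} = \frac{8}{B}$
$-68 + 158 b{\left(7 \right)} = -68 + 158 \cdot \frac{8}{7} = -68 + \frac{1264}{7} = \frac{788}{7}$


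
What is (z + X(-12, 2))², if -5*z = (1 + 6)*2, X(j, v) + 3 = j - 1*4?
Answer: 11881/25 ≈ 475.24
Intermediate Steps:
X(j, v) = -7 + j (X(j, v) = -3 + (j - 1*4) = -3 + (j - 4) = -3 + (-4 + j) = -7 + j)
z = -14/5 (z = -(1 + 6)*2/5 = -7*2/5 = -⅕*14 = -14/5 ≈ -2.8000)
(z + X(-12, 2))² = (-14/5 + (-7 - 12))² = (-14/5 - 19)² = (-109/5)² = 11881/25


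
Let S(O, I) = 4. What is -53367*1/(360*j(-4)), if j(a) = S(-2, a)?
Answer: -17789/480 ≈ -37.060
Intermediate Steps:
j(a) = 4
-53367*1/(360*j(-4)) = -53367/(-8*(-45)*4) = -53367/(360*4) = -53367/1440 = -53367*1/1440 = -17789/480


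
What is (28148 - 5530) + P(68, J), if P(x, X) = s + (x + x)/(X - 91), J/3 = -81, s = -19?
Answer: 3773965/167 ≈ 22599.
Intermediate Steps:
J = -243 (J = 3*(-81) = -243)
P(x, X) = -19 + 2*x/(-91 + X) (P(x, X) = -19 + (x + x)/(X - 91) = -19 + (2*x)/(-91 + X) = -19 + 2*x/(-91 + X))
(28148 - 5530) + P(68, J) = (28148 - 5530) + (1729 - 19*(-243) + 2*68)/(-91 - 243) = 22618 + (1729 + 4617 + 136)/(-334) = 22618 - 1/334*6482 = 22618 - 3241/167 = 3773965/167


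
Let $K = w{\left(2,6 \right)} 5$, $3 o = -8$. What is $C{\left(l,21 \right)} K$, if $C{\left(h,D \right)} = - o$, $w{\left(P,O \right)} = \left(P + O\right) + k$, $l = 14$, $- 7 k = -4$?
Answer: $\frac{800}{7} \approx 114.29$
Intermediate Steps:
$k = \frac{4}{7}$ ($k = \left(- \frac{1}{7}\right) \left(-4\right) = \frac{4}{7} \approx 0.57143$)
$o = - \frac{8}{3}$ ($o = \frac{1}{3} \left(-8\right) = - \frac{8}{3} \approx -2.6667$)
$w{\left(P,O \right)} = \frac{4}{7} + O + P$ ($w{\left(P,O \right)} = \left(P + O\right) + \frac{4}{7} = \left(O + P\right) + \frac{4}{7} = \frac{4}{7} + O + P$)
$C{\left(h,D \right)} = \frac{8}{3}$ ($C{\left(h,D \right)} = \left(-1\right) \left(- \frac{8}{3}\right) = \frac{8}{3}$)
$K = \frac{300}{7}$ ($K = \left(\frac{4}{7} + 6 + 2\right) 5 = \frac{60}{7} \cdot 5 = \frac{300}{7} \approx 42.857$)
$C{\left(l,21 \right)} K = \frac{8}{3} \cdot \frac{300}{7} = \frac{800}{7}$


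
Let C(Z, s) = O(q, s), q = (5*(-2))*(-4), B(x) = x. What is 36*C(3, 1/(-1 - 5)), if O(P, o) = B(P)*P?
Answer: 57600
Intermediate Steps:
q = 40 (q = -10*(-4) = 40)
O(P, o) = P² (O(P, o) = P*P = P²)
C(Z, s) = 1600 (C(Z, s) = 40² = 1600)
36*C(3, 1/(-1 - 5)) = 36*1600 = 57600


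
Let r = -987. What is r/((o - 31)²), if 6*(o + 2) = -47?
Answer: -5076/8575 ≈ -0.59195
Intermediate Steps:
o = -59/6 (o = -2 + (⅙)*(-47) = -2 - 47/6 = -59/6 ≈ -9.8333)
r/((o - 31)²) = -987/(-59/6 - 31)² = -987/((-245/6)²) = -987/60025/36 = -987*36/60025 = -5076/8575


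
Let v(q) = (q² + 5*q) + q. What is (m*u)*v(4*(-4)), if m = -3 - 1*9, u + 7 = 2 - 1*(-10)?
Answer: -9600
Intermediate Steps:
u = 5 (u = -7 + (2 - 1*(-10)) = -7 + (2 + 10) = -7 + 12 = 5)
m = -12 (m = -3 - 9 = -12)
v(q) = q² + 6*q
(m*u)*v(4*(-4)) = (-12*5)*((4*(-4))*(6 + 4*(-4))) = -(-960)*(6 - 16) = -(-960)*(-10) = -60*160 = -9600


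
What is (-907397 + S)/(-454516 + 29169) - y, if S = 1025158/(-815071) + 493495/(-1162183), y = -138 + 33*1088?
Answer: -14409794958728813263106/402914905293042571 ≈ -35764.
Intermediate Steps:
y = 35766 (y = -138 + 35904 = 35766)
S = -1593654663059/947261659993 (S = 1025158*(-1/815071) + 493495*(-1/1162183) = -1025158/815071 - 493495/1162183 = -1593654663059/947261659993 ≈ -1.6824)
(-907397 + S)/(-454516 + 29169) - y = (-907397 - 1593654663059/947261659993)/(-454516 + 29169) - 1*35766 = -859543982147331280/947261659993/(-425347) - 35766 = -859543982147331280/947261659993*(-1/425347) - 35766 = 859543982147331280/402914905293042571 - 35766 = -14409794958728813263106/402914905293042571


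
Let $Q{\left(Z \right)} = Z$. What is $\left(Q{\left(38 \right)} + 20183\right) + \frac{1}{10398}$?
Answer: $\frac{210257959}{10398} \approx 20221.0$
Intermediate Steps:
$\left(Q{\left(38 \right)} + 20183\right) + \frac{1}{10398} = \left(38 + 20183\right) + \frac{1}{10398} = 20221 + \frac{1}{10398} = \frac{210257959}{10398}$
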